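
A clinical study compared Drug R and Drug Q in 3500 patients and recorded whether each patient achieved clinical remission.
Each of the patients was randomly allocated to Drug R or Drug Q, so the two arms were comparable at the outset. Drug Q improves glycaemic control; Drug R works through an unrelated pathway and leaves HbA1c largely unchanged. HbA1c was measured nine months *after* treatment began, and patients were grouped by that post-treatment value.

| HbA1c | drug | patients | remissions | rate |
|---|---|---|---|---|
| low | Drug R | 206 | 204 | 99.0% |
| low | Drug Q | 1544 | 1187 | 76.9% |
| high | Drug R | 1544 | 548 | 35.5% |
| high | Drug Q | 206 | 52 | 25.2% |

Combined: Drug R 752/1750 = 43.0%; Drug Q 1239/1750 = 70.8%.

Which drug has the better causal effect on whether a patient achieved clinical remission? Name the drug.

Drug Q

HbA1c here is a post-treatment variable shaped by the drug; conditioning on it would introduce bias rather than remove it. The overall comparison is the causal one.
Pooled: Drug R 43.0% vs Drug Q 70.8%; Drug Q is higher overall.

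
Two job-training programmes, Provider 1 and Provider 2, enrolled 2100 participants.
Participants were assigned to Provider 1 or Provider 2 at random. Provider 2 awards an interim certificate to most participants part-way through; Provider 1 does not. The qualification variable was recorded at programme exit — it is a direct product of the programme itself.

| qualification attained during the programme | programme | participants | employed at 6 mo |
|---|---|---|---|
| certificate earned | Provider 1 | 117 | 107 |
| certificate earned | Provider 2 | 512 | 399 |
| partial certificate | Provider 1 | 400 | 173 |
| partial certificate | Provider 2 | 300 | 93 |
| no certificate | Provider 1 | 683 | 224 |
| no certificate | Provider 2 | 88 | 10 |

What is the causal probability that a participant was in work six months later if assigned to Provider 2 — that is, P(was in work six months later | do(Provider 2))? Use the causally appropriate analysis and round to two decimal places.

0.56

Qualification attained during the programme here is a post-treatment variable shaped by the programme; conditioning on it would introduce bias rather than remove it. The overall comparison is the causal one.
So P(outcome | do(Provider 2)) is just the pooled rate for Provider 2: 502/900 = 0.558.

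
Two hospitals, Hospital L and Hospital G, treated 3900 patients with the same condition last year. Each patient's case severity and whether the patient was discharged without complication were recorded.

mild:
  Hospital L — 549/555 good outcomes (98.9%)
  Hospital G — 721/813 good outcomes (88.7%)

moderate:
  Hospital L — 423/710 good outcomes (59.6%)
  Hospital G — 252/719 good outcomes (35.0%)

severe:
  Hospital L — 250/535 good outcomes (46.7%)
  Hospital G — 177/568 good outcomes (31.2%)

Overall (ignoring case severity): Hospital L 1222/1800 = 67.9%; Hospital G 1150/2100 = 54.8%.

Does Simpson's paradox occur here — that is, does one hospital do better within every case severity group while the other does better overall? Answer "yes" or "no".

no

Within each case severity level (mild 98.9% vs 88.7%; moderate 59.6% vs 35.0%; severe 46.7% vs 31.2%), Hospital L has the higher rate every time. Pooled: 67.9% vs 54.8% — Hospital L has the higher rate overall. They agree.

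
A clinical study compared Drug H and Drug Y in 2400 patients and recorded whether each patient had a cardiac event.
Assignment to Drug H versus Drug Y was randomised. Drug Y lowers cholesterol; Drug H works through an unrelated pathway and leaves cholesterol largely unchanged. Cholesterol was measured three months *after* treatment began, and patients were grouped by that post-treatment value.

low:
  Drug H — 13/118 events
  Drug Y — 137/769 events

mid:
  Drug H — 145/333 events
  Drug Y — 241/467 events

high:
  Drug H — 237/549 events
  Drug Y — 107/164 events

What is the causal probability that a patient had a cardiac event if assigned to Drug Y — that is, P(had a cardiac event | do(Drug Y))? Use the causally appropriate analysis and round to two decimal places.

0.35

The cholesterol-specific comparison favours Drug H throughout, but the pooled figures favour Drug Y. The question is whether to condition on cholesterol.
Cholesterol here is a post-treatment variable shaped by the drug; conditioning on it would introduce bias rather than remove it. The overall comparison is the causal one.
So P(outcome | do(Drug Y)) is just the pooled rate for Drug Y: 485/1400 = 0.346.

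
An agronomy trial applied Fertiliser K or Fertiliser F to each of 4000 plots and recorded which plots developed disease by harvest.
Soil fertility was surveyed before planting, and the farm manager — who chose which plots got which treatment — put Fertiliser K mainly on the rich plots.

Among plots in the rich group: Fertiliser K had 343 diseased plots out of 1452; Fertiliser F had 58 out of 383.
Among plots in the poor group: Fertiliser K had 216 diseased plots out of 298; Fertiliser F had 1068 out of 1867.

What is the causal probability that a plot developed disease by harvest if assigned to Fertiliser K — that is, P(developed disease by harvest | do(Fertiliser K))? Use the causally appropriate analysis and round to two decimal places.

The stratified and pooled comparisons disagree (Fertiliser F wins within each soil fertility; Fertiliser K wins overall), so the answer turns on the causal role of soil fertility.
Since soil fertility is a pre-existing factor (not a product of the fertiliser) and it affects the outcome on its own, it is a confounder. The stratified rates, not the pooled rate, identify the causal effect.
Standardising Fertiliser K to the population soil fertility mix: 0.459·343/1452 + 0.541·216/298 = 0.501.

0.50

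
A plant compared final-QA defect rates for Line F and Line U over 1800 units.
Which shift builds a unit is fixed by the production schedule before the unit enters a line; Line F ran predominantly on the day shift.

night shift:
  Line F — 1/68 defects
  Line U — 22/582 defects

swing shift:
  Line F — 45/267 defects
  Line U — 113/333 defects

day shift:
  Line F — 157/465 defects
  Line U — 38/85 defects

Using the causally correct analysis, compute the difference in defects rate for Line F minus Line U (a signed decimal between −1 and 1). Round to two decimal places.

-0.10

Since shift is a pre-existing factor (not a product of the line) and it affects the outcome on its own, it is a confounder. The stratified rates, not the pooled rate, identify the causal effect.
Adjusting over the population distribution of shift: 0.361·(0.015−0.038) + 0.333·(0.169−0.339) + 0.306·(0.338−0.447) = -0.099.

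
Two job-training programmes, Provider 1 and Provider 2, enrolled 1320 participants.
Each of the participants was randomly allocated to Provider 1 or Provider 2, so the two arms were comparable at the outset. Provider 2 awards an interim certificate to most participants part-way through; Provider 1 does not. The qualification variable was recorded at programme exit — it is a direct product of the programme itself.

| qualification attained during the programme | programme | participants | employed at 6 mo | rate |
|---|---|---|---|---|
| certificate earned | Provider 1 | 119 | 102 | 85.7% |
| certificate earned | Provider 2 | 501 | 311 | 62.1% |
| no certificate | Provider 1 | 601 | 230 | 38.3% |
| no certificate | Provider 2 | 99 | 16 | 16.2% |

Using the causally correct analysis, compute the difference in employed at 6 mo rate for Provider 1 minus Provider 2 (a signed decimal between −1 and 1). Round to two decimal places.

-0.08

Qualification attained during the programme is recorded after the programme and is itself shifted by it — it sits on the causal path from programme to outcome. Conditioning on a mediator would strip out part of the effect we want; the pooled comparison gives the total causal effect.
The causal difference is the pooled difference: 0.461 − 0.545 = -0.084.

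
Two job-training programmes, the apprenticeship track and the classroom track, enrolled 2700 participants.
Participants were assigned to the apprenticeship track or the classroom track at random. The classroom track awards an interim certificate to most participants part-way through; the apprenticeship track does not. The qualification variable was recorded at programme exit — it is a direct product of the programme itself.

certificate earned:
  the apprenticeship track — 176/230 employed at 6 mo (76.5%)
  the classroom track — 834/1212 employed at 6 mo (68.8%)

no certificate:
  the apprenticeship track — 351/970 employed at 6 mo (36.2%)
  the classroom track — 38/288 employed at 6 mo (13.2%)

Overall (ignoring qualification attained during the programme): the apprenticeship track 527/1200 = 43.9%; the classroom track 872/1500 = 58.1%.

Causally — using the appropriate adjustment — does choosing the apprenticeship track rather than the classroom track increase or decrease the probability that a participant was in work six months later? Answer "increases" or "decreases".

decreases

The qualification attained during the programme-specific comparison favours the apprenticeship track throughout, but the pooled figures favour the classroom track. The question is whether to condition on qualification attained during the programme.
The distribution of qualification attained during the programme is itself part of what the programme does — it is an intermediate outcome. Holding it fixed would remove that part of the effect; the total effect is the pooled difference.
Pooled: the apprenticeship track 43.9% vs the classroom track 58.1%; the classroom track is higher overall.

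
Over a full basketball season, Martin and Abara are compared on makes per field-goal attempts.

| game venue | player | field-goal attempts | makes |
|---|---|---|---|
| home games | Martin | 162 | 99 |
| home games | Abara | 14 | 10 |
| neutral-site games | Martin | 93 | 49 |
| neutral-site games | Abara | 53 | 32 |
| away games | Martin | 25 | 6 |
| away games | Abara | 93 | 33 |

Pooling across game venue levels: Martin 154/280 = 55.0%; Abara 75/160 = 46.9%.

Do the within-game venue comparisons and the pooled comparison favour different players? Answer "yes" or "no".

yes

Within each game venue level (home games 61.1% vs 71.4%; neutral-site games 52.7% vs 60.4%; away games 24.0% vs 35.5%), Abara has the higher rate every time. Pooled: 55.0% vs 46.9% — Martin has the higher rate overall. The two comparisons disagree.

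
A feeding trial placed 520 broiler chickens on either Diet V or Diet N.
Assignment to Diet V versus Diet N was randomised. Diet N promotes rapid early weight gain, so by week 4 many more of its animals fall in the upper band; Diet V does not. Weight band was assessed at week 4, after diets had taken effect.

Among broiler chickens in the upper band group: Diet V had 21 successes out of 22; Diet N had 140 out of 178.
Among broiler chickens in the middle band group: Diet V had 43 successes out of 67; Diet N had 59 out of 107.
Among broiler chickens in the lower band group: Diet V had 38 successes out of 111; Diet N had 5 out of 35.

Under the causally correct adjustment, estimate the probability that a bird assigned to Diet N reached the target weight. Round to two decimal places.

Week-4 weight band is recorded after the diet and is itself shifted by it — it sits on the causal path from diet to outcome. Conditioning on a mediator would strip out part of the effect we want; the pooled comparison gives the total causal effect.
So P(outcome | do(Diet N)) is just the pooled rate for Diet N: 204/320 = 0.637.

0.64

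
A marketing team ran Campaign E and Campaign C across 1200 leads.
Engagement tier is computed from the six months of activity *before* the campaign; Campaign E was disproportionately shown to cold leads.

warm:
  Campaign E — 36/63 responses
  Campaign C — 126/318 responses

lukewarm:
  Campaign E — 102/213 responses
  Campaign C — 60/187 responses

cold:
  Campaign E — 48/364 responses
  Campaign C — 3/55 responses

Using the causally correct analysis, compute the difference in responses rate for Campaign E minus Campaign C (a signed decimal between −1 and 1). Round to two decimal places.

+0.14

The engagement tier-specific comparison favours Campaign E throughout, but the pooled figures favour Campaign C. The question is whether to condition on engagement tier.
Nothing the campaign does changes engagement tier; the imbalance is an allocation artefact. With engagement tier also predicting the outcome, the pooled figure is confounded, and the within-stratum comparison is the causal one.
Adjusting over the population distribution of engagement tier: 0.318·(0.571−0.396) + 0.333·(0.479−0.321) + 0.349·(0.132−0.055) = +0.135.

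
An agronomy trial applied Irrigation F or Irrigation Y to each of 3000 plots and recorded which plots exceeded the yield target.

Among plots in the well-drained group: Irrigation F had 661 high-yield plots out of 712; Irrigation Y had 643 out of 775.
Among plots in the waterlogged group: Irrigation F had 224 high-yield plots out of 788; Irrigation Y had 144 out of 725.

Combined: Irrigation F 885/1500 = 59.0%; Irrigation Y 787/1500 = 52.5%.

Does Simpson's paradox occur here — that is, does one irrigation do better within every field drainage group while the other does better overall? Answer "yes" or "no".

Within each field drainage level (well-drained 92.8% vs 83.0%; waterlogged 28.4% vs 19.9%), Irrigation F has the higher rate every time. Pooled: 59.0% vs 52.5% — Irrigation F has the higher rate overall. They agree.

no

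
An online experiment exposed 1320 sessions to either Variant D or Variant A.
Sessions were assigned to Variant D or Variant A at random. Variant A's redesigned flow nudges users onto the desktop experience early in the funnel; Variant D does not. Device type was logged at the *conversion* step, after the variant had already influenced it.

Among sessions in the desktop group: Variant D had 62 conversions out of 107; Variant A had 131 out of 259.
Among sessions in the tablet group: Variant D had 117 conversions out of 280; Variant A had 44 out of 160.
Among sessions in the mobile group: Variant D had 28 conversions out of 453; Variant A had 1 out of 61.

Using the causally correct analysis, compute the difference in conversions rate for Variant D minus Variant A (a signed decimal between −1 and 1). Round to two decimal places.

Device type is recorded after the variant and is itself shifted by it — it sits on the causal path from variant to outcome. Conditioning on a mediator would strip out part of the effect we want; the pooled comparison gives the total causal effect.
The causal difference is the pooled difference: 0.246 − 0.367 = -0.120.

-0.12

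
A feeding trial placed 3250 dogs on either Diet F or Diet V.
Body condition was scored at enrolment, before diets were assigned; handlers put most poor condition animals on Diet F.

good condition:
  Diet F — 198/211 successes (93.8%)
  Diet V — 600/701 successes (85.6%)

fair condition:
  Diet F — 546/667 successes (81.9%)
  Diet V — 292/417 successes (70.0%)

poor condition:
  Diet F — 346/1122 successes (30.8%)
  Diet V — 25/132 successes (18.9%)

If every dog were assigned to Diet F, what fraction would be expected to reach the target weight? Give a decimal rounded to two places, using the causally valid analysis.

Starting body condition differs across diets for reasons unrelated to any effect of the diet itself, and it separately predicts the outcome — a classic confounder. We must compare within starting body condition levels.
Standardising Diet F to the population starting body condition mix: 0.281·198/211 + 0.334·546/667 + 0.386·346/1122 = 0.655.

0.66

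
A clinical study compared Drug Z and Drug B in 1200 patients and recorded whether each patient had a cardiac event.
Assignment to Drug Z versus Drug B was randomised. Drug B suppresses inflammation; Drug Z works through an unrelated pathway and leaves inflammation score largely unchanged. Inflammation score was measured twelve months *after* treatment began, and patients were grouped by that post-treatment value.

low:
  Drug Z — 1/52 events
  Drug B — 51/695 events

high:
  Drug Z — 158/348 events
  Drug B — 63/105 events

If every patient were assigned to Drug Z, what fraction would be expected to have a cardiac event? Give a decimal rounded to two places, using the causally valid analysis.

Stratifying would compare drugs among patients the drugs themselves sorted into inflammation score groups — a form of selection on an intermediate. The unconditioned pooled rates give the total causal effect.
So P(outcome | do(Drug Z)) is just the pooled rate for Drug Z: 159/400 = 0.398.

0.40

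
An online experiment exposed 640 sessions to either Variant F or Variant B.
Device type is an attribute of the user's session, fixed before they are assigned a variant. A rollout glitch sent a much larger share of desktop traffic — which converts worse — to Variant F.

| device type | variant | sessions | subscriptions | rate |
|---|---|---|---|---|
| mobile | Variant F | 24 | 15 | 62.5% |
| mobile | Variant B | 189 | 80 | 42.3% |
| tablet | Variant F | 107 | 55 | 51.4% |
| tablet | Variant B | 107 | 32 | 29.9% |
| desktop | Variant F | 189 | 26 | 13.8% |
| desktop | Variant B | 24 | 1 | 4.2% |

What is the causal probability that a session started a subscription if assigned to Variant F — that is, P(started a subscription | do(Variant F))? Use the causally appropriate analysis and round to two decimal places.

The device type-specific comparison favours Variant F throughout, but the pooled figures favour Variant B. The question is whether to condition on device type.
The imbalance in device type arose from how sessions were allocated, not from anything the variant did; and device type independently affects the outcome. The pooled gap is confounded — condition on device type.
Standardising Variant F to the population device type mix: 0.333·15/24 + 0.334·55/107 + 0.333·26/189 = 0.426.

0.43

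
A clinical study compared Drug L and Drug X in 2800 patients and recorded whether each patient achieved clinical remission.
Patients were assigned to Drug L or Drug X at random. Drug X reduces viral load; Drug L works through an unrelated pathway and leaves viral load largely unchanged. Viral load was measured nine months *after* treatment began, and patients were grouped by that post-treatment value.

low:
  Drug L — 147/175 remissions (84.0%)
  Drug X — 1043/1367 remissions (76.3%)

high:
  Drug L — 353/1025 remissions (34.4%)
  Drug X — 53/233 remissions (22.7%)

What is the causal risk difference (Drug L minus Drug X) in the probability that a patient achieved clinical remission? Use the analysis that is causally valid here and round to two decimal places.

-0.27

The stratified and pooled comparisons disagree (Drug L wins within each viral load; Drug X wins overall), so the answer turns on the causal role of viral load.
Because the drug influences viral load, viral load is a post-treatment mediator, not a confounder. Stratifying on it would bias the estimate; the causal effect is the crude pooled difference.
The causal difference is the pooled difference: 0.417 − 0.685 = -0.268.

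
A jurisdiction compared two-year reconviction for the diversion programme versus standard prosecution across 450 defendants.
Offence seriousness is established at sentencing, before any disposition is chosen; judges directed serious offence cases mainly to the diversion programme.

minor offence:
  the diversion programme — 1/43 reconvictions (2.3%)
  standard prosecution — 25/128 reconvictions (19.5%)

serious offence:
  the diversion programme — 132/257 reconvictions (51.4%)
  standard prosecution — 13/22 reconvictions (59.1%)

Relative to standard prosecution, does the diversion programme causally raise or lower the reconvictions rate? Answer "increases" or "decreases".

Offence seriousness satisfies the back-door criterion: it is not a descendant of the disposition, and it blocks the spurious path from disposition to outcome. Adjusting for it (i.e., using the within-offence seriousness rates) gives the causal effect.
Within each level — minor offence: 2.3% vs 19.5%; serious offence: 51.4% vs 59.1% — the diversion programme is lower every time.

decreases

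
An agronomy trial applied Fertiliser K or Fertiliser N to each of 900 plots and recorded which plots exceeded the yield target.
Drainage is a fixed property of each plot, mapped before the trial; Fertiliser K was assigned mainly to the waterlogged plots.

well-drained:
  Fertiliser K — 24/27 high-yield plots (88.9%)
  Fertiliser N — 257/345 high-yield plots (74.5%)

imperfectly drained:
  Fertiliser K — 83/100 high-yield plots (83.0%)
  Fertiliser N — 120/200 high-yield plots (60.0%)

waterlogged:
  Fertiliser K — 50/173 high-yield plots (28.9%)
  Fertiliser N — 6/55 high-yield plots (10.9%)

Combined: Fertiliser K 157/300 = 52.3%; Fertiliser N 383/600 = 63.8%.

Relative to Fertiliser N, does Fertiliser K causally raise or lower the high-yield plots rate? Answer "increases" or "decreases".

Here field drainage is a common cause — it drives both which fertiliser a case falls under and the outcome. The crude comparison mixes populations; the stratum-specific rates are the causally relevant ones.
Within each level — well-drained: 88.9% vs 74.5%; imperfectly drained: 83.0% vs 60.0%; waterlogged: 28.9% vs 10.9% — Fertiliser K is higher every time.

increases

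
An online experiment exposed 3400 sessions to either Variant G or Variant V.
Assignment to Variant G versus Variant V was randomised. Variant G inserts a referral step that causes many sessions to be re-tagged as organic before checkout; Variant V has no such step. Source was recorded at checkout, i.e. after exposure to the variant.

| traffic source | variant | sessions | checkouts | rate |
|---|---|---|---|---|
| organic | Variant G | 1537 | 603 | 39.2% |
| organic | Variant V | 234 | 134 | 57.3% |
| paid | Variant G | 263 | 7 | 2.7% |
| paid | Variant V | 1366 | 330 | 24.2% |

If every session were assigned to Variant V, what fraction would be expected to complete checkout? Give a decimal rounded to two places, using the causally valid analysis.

Stratifying would compare variants among sessions the variants themselves sorted into traffic source groups — a form of selection on an intermediate. The unconditioned pooled rates give the total causal effect.
So P(outcome | do(Variant V)) is just the pooled rate for Variant V: 464/1600 = 0.290.

0.29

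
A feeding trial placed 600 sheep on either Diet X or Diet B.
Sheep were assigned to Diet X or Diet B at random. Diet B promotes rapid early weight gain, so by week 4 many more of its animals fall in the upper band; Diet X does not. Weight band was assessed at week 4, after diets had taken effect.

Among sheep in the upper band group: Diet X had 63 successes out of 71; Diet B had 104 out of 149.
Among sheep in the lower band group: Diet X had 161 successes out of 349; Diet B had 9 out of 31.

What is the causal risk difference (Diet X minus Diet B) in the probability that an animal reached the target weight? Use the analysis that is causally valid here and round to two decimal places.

-0.09

The week-4 weight band-specific comparison favours Diet X throughout, but the pooled figures favour Diet B. The question is whether to condition on week-4 weight band.
Stratifying would compare diets among sheep the diets themselves sorted into week-4 weight band groups — a form of selection on an intermediate. The unconditioned pooled rates give the total causal effect.
The causal difference is the pooled difference: 0.533 − 0.628 = -0.094.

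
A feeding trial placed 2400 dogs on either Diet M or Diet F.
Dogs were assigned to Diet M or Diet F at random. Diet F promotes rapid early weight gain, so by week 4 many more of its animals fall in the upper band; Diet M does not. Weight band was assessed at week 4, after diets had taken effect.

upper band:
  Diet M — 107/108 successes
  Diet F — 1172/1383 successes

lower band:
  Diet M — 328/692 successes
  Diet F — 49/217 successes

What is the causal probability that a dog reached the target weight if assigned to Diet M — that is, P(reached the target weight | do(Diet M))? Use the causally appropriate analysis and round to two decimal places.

Week-4 weight band lies on the pathway diet → week-4 weight band → outcome, so adjusting for it blocks the indirect effect. For the total causal effect of diet, use the unadjusted pooled rates.
So P(outcome | do(Diet M)) is just the pooled rate for Diet M: 435/800 = 0.544.

0.54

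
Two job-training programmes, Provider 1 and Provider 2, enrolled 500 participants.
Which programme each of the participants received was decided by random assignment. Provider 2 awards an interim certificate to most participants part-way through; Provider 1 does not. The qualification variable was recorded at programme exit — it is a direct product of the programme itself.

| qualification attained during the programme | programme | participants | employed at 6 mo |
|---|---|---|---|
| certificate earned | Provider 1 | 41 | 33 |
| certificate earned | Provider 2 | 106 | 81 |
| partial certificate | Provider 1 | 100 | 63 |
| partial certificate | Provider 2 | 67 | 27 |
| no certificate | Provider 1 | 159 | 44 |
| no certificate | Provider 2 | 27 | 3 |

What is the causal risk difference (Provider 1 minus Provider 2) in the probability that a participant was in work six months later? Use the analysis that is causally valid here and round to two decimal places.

-0.09

Qualification attained during the programme is recorded after the programme and is itself shifted by it — it sits on the causal path from programme to outcome. Conditioning on a mediator would strip out part of the effect we want; the pooled comparison gives the total causal effect.
The causal difference is the pooled difference: 0.467 − 0.555 = -0.088.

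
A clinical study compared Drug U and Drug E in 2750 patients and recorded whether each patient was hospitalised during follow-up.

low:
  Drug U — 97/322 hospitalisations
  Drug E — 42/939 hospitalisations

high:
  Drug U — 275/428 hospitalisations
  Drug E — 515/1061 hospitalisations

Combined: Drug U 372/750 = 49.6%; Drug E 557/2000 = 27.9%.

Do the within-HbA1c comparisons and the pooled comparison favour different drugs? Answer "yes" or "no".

no

Within each HbA1c level (low 30.1% vs 4.5%; high 64.3% vs 48.5%), Drug E has the lower rate every time. Pooled: 49.6% vs 27.9% — Drug E has the lower rate overall. They agree.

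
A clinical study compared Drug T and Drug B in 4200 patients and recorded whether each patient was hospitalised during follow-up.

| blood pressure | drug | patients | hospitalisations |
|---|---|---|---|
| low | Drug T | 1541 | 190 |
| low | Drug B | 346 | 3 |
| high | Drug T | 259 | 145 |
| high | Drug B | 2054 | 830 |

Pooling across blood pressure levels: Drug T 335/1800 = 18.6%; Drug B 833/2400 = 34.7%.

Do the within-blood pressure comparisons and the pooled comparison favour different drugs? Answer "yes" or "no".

yes

Within each blood pressure level (low 12.3% vs 0.9%; high 56.0% vs 40.4%), Drug B has the lower rate every time. Pooled: 18.6% vs 34.7% — Drug T has the lower rate overall. The two comparisons disagree.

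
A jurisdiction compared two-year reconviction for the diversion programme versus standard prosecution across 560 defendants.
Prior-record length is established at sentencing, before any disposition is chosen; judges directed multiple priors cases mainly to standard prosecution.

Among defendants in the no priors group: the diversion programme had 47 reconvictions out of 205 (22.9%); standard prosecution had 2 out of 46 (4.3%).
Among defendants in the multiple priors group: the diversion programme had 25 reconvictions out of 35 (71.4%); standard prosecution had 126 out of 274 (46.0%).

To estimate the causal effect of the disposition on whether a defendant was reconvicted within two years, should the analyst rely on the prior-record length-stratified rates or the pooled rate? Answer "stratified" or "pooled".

stratified

standard prosecution is lower inside every prior-record length stratum but the diversion programme is lower in aggregate. Whether to stratify depends on how prior-record length relates to the disposition.
Nothing the disposition does changes prior-record length; the imbalance is an allocation artefact. With prior-record length also predicting the outcome, the pooled figure is confounded, and the within-stratum comparison is the causal one.
Within each level — no priors: 22.9% vs 4.3%; multiple priors: 71.4% vs 46.0% — standard prosecution is lower every time.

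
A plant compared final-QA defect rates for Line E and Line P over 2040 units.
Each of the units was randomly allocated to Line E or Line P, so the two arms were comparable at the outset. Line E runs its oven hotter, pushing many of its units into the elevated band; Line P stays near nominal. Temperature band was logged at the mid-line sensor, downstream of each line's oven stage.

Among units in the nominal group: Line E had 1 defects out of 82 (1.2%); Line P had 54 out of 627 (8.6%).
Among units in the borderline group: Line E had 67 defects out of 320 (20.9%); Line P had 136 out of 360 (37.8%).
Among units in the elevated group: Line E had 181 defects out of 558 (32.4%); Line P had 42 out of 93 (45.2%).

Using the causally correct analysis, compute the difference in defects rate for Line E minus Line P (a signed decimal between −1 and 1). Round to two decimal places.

+0.04

In-process temperature band here is a post-treatment variable shaped by the line; conditioning on it would introduce bias rather than remove it. The overall comparison is the causal one.
The causal difference is the pooled difference: 0.259 − 0.215 = +0.045.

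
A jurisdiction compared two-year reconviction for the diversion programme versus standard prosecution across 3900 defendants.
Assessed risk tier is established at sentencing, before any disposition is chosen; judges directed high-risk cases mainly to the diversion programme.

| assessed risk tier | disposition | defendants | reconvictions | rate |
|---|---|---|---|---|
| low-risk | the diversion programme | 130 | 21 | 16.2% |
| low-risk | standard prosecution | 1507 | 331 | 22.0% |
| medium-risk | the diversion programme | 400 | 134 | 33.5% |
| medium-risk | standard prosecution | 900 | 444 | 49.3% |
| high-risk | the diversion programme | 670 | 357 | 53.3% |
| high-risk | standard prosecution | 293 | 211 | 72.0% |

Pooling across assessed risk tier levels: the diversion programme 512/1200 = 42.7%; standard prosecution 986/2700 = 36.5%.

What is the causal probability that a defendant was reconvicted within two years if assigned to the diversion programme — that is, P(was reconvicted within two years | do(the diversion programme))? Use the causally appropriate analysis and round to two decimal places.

The imbalance in assessed risk tier arose from how defendants were allocated, not from anything the disposition did; and assessed risk tier independently affects the outcome. The pooled gap is confounded — condition on assessed risk tier.
Standardising the diversion programme to the population assessed risk tier mix: 0.420·21/130 + 0.333·134/400 + 0.247·357/670 = 0.311.

0.31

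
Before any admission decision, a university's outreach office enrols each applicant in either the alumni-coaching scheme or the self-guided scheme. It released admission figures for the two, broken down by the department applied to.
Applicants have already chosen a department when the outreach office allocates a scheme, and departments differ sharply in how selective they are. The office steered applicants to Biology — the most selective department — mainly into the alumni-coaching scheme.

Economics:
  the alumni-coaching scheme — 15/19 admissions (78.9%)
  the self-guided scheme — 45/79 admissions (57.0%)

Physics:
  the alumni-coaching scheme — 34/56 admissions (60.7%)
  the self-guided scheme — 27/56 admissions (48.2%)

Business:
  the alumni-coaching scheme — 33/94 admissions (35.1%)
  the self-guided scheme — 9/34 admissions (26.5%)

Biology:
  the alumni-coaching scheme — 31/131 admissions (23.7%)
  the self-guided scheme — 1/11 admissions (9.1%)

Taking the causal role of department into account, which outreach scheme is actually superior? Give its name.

the alumni-coaching scheme

the alumni-coaching scheme is higher inside every department stratum but the self-guided scheme is higher in aggregate. Whether to stratify depends on how department relates to the outreach scheme.
Department satisfies the back-door criterion: it is not a descendant of the outreach scheme, and it blocks the spurious path from outreach scheme to outcome. Adjusting for it (i.e., using the within-department rates) gives the causal effect.
Within each level — Economics: 78.9% vs 57.0%; Physics: 60.7% vs 48.2%; Business: 35.1% vs 26.5%; Biology: 23.7% vs 9.1% — the alumni-coaching scheme is higher every time.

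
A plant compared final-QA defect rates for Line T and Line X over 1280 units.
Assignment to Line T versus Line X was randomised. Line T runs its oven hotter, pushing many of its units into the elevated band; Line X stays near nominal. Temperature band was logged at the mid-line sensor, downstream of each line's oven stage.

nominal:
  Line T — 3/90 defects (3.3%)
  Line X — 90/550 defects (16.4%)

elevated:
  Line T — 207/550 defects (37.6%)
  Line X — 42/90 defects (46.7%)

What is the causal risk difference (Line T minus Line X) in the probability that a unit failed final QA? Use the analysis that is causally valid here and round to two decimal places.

+0.12

Line T is lower inside every in-process temperature band stratum but Line X is lower in aggregate. Whether to stratify depends on how in-process temperature band relates to the line.
In-process temperature band lies on the pathway line → in-process temperature band → outcome, so adjusting for it blocks the indirect effect. For the total causal effect of line, use the unadjusted pooled rates.
The causal difference is the pooled difference: 0.328 − 0.206 = +0.122.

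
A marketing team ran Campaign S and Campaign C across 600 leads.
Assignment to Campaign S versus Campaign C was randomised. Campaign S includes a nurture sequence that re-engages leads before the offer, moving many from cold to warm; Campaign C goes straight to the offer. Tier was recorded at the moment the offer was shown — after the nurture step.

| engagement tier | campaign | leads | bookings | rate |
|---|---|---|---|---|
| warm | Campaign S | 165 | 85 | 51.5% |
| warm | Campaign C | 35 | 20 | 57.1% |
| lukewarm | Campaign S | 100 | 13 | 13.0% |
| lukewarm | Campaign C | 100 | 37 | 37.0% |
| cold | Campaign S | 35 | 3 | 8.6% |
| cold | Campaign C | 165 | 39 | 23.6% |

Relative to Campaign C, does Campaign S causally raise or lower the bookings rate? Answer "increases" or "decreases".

Campaign C is higher inside every engagement tier stratum but Campaign S is higher in aggregate. Whether to stratify depends on how engagement tier relates to the campaign.
The distribution of engagement tier is itself part of what the campaign does — it is an intermediate outcome. Holding it fixed would remove that part of the effect; the total effect is the pooled difference.
Pooled: Campaign S 33.7% vs Campaign C 32.0%; Campaign S is higher overall.

increases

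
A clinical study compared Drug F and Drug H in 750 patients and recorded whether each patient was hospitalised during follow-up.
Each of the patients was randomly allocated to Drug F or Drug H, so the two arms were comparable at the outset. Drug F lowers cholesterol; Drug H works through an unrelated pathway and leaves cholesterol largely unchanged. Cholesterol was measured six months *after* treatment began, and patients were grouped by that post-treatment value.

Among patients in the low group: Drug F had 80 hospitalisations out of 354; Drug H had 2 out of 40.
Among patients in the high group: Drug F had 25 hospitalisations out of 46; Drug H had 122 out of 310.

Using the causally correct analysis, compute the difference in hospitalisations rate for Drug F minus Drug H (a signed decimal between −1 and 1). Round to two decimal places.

Drug H is lower inside every cholesterol stratum but Drug F is lower in aggregate. Whether to stratify depends on how cholesterol relates to the drug.
Cholesterol lies on the pathway drug → cholesterol → outcome, so adjusting for it blocks the indirect effect. For the total causal effect of drug, use the unadjusted pooled rates.
The causal difference is the pooled difference: 0.263 − 0.354 = -0.092.

-0.09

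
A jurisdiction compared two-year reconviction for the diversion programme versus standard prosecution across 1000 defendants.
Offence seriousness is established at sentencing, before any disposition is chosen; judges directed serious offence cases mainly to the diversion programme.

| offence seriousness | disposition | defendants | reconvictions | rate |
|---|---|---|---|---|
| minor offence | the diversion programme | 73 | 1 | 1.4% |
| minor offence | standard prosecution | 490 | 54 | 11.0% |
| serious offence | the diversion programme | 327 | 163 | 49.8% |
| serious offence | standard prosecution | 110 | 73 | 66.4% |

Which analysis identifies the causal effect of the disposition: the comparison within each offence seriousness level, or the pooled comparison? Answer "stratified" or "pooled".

stratified

The offence seriousness-specific comparison favours the diversion programme throughout, but the pooled figures favour standard prosecution. The question is whether to condition on offence seriousness.
Offence seriousness is set before the disposition has any effect — it is not caused by the disposition — and it independently drives the outcome. That makes it a confounder, so the causal comparison is within offence seriousness levels.
Within each level — minor offence: 1.4% vs 11.0%; serious offence: 49.8% vs 66.4% — the diversion programme is lower every time.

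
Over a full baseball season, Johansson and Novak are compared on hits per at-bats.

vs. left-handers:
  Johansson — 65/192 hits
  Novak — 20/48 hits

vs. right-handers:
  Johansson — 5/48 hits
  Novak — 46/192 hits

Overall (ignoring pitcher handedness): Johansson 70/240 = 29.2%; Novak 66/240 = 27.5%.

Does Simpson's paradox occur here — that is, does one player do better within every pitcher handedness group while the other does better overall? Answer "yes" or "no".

yes

Within each pitcher handedness level (vs. left-handers 33.9% vs 41.7%; vs. right-handers 10.4% vs 24.0%), Novak has the higher rate every time. Pooled: 29.2% vs 27.5% — Johansson has the higher rate overall. The two comparisons disagree.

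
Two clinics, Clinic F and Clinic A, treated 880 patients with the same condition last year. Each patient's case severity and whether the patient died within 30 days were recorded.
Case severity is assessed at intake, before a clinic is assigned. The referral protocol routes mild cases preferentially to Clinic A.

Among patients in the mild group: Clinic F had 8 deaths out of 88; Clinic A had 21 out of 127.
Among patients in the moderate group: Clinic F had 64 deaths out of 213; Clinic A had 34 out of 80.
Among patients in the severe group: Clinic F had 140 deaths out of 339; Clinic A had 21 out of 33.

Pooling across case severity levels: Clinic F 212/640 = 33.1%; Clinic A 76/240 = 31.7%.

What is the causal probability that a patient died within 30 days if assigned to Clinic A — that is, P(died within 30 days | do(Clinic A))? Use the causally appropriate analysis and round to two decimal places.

0.45

Since case severity is a pre-existing factor (not a product of the clinic) and it affects the outcome on its own, it is a confounder. The stratified rates, not the pooled rate, identify the causal effect.
Standardising Clinic A to the population case severity mix: 0.244·21/127 + 0.333·34/80 + 0.423·21/33 = 0.451.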